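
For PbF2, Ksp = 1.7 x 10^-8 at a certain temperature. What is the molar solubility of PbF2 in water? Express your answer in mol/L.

PbF2(s) <=> Pb^2+ + 2 F^-
Ksp = [Pb^2+][F^-]^2
Let s = molar solubility. Then [Pb^2+] = s and [F^-] = 2s.
Substituting: Ksp = s(2s)^2 = 4s^3
s^3 = 1.7 x 10^-8 / 4, so s = 1.6 × 10^-3 M

1.6e-3 M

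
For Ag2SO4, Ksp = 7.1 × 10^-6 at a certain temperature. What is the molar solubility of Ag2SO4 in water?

1.2 × 10^-2 M

Ag2SO4(s) ⇌ 2 Ag^+(aq) + SO4^2-(aq)
Ksp = [Ag^+]^2[SO4^2-]
If s mol/L of Ag2SO4 dissolves, [Ag^+] = 2s and [SO4^2-] = s.
Substituting: Ksp = (2s)^2s = 4s^3
s = (7.1 × 10^-6 / 4)^(1/3) = 1.2 x 10^-2 M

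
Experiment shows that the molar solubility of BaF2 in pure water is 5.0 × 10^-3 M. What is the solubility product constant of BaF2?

Ksp = 5.0 x 10^-7

BaF2(s) <=> Ba^2+(aq) + 2 F^-(aq)
If s mol/L of BaF2 dissolves, [Ba^2+] = s and [F^-] = 2s.
Ksp = [Ba^2+][F^-]^2
So Ksp = s × (2s)^2 = 4s^3
Ksp = 4 × (5.0 x 10^-3)^3 = 5.0 × 10^-7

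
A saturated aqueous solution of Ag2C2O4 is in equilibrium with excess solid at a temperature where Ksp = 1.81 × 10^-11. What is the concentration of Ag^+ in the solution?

[Ag^+] ≈ 3.31e-4 M

Ag2C2O4(s) <=> 2 Ag^+ + C2O4^2-
Ksp = [Ag^+]^2[C2O4^2-]
Let s = molar solubility. Then [Ag^+] = 2s and [C2O4^2-] = s.
Substituting: Ksp = (2s)^2s = 4s^3
s = (1.81 × 10^-11 / 4)^(1/3) = 1.654 × 10^-4 M
[Ag^+] = 2s = 3.31 × 10^-4 M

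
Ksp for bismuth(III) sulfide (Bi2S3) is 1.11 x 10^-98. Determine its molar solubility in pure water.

Bi2S3(s) ⇌ 2 Bi^3+ + 3 S^2-
Ksp = [Bi^3+]^2[S^2-]^3
If s mol/L of Bi2S3 dissolves, [Bi^3+] = 2s and [S^2-] = 3s.
So Ksp = (2s)^2 × (3s)^3 = 108s^5
s = (1.11 x 10^-98 / 108)^(1/5) = 1.01 × 10^-20 M

1.01e-20 M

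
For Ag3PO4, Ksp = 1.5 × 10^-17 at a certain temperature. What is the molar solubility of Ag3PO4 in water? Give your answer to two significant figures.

2.7 × 10^-5 M

Ag3PO4(s) <=> 3 Ag^+ + PO4^3-
Ksp = [Ag^+]^3[PO4^3-]
For each mole of Ag3PO4 that dissolves: [Ag^+] = 3s, [PO4^3-] = s.
Ksp = (3s)^3s = 27s^4
s = (1.5 × 10^-17 / 27)^(1/4) = 2.7 x 10^-5 M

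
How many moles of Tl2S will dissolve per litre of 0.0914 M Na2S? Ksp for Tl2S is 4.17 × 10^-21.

Tl2S(s) <=> 2 Tl^+(aq) + S^2-(aq)
Ksp = [Tl^+]^2[S^2-]
Let s be the molar solubility in this solution. [Tl^+] = 2s, [S^2-] = 0.0914 + s ≈ 0.0914 (Ksp is small, so little additional dissolves).
Ksp ≈ (2s)^2 × 0.0914
s = 1.07 × 10^-10 M
Check: s = 1.1 × 10^-10 ≪ 0.0914, so the approximation is valid.

1.07 × 10^-10 M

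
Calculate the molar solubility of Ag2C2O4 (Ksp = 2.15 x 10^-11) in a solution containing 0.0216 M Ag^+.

Ag2C2O4(s) ⇌ 2 Ag^+ + C2O4^2-
Ksp = [Ag^+]^2[C2O4^2-]
If s mol/L dissolves here, [Ag^+] = 0.0216 + 2s ≈ 0.0216, [C2O4^2-] = s (since the Ag^+ already present dominates).
Ksp ≈ (0.0216)^2 × s
s = 4.61 × 10^-8 M
Check: 2s = 9.2 x 10^-8 ≪ 0.0216, so the approximation is valid.

s ≈ 4.61 x 10^-8 M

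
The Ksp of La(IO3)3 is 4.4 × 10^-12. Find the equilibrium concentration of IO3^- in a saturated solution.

[IO3^-] = 1.9 × 10^-3 M

La(IO3)3(s) ⇌ La^3+(aq) + 3 IO3^-(aq)
Ksp = [La^3+][IO3^-]^3
With molar solubility s: [La^3+] = s, [IO3^-] = 3s.
Substituting: Ksp = s(3s)^3 = 27s^4
Solving, s = (4.4 × 10^-12/27)^(1/4) = 6.35 × 10^-4 M
[IO3^-] = 3s = 1.9 × 10^-3 M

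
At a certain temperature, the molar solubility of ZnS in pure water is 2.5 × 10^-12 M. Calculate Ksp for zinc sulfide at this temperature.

Ksp = 6.3e-24

ZnS(s) ⇌ Zn^2+(aq) + S^2-(aq)
With molar solubility s: [Zn^2+] = s, [S^2-] = s.
Ksp = [Zn^2+][S^2-]
Ksp = s^2
With s = 2.5 x 10^-12: Ksp = 6.3 × 10^-24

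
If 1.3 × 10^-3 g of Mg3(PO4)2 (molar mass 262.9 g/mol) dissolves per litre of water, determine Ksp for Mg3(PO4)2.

3.2 × 10^-25

Molar solubility s = (1.3 × 10^-3 g/L) / (262.9 g/mol) = 4.94 × 10^-6 M.
Mg3(PO4)2(s) ⇌ 3 Mg^2+(aq) + 2 PO4^3-(aq)
For each mole of Mg3(PO4)2 that dissolves: [Mg^2+] = 3s, [PO4^3-] = 2s.
Ksp = [Mg^2+]^3[PO4^3-]^2
Substituting: Ksp = (3s)^3(2s)^2 = 108s^5
With s = 4.94 x 10^-6: Ksp = 3.2 × 10^-25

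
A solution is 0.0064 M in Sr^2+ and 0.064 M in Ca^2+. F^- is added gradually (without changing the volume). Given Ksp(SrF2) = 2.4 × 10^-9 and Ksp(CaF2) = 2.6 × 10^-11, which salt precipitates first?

Each salt begins to precipitate when Q = Ksp, i.e. when [F^-] reaches its threshold.
For SrF2: 2.4 × 10^-9 = 0.0064 × [F^-]^2  ⇒  [F^-] = 6.1 × 10^-4 M.
For CaF2: 2.6 × 10^-11 = 0.064 × [F^-]^2  ⇒  [F^-] = 2.0 × 10^-5 M.
The salt with the lower threshold [F^-] precipitates first: CaF2.

CaF2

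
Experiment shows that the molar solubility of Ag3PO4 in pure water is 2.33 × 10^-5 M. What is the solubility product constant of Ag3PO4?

7.96e-18

Ag3PO4(s) <=> 3 Ag^+ + PO4^3-
If s mol/L of Ag3PO4 dissolves, [Ag^+] = 3s and [PO4^3-] = s.
Ksp = [Ag^+]^3[PO4^3-]
Ksp = (3s)^3s = 27s^4
With s = 2.33 × 10^-5: Ksp = 7.96 × 10^-18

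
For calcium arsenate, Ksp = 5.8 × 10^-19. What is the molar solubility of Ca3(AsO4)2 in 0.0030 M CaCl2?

2.3 x 10^-6 M

Ca3(AsO4)2(s) ⇌ 3 Ca^2+ + 2 AsO4^3-
Ksp = [Ca^2+]^3[AsO4^3-]^2
Let s = moles of Ca3(AsO4)2 that dissolve per litre. [Ca^2+] = 0.0030 + 3s ≈ 0.0030, [AsO4^3-] = 2s (common-ion effect: Ca^2+ is already 0.0030 M).
Ksp ≈ (0.0030)^3 × (2s)^2
s = 2.3 x 10^-6 M
Check: 3s = 7.0 × 10^-6 ≪ 0.0030, so the approximation is valid.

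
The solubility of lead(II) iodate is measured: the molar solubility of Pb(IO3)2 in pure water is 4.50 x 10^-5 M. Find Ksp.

Pb(IO3)2(s) <=> Pb^2+ + 2 IO3^-
Let s = molar solubility. Then [Pb^2+] = s and [IO3^-] = 2s.
Ksp = [Pb^2+][IO3^-]^2
So Ksp = s × (2s)^2 = 4s^3
With s = 4.50 x 10^-5: Ksp = 3.65 × 10^-13

3.65e-13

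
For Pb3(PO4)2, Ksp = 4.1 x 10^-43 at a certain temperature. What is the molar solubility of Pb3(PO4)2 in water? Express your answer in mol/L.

Pb3(PO4)2(s) ⇌ 3 Pb^2+ + 2 PO4^3-
Ksp = [Pb^2+]^3[PO4^3-]^2
If s mol/L of Pb3(PO4)2 dissolves, [Pb^2+] = 3s and [PO4^3-] = 2s.
Substituting: Ksp = (3s)^3(2s)^2 = 108s^5
s^5 = 4.1 x 10^-43 / 108, so s = 1.3 × 10^-9 M

1.3e-9 M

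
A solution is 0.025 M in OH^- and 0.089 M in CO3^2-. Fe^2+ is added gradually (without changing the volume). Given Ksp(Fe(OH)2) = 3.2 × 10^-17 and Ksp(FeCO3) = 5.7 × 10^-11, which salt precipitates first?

Each salt begins to precipitate when Q = Ksp, i.e. when [Fe^2+] reaches its threshold.
For Fe(OH)2: 3.2 × 10^-17 = (0.025)^2 × [Fe^2+]  ⇒  [Fe^2+] = 5.1 × 10^-14 M.
For FeCO3: 5.7 × 10^-11 = 0.089 × [Fe^2+]  ⇒  [Fe^2+] = 6.4 x 10^-10 M.
The salt with the lower threshold [Fe^2+] precipitates first: Fe(OH)2.

Fe(OH)2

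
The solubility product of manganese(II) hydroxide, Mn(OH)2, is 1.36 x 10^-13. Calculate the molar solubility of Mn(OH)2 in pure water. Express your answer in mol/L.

3.24 × 10^-5 M

Mn(OH)2(s) ⇌ Mn^2+ + 2 OH^-
Ksp = [Mn^2+][OH^-]^2
If s mol/L of Mn(OH)2 dissolves, [Mn^2+] = s and [OH^-] = 2s.
Substituting: Ksp = s(2s)^2 = 4s^3
s^3 = 1.36 x 10^-13 / 4, so s = 3.24 × 10^-5 M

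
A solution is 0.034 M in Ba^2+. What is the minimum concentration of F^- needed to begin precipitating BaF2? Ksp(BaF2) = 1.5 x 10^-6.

6.6 × 10^-3 M

BaF2(s) ⇌ Ba^2+ + 2 F^-
Ksp = [Ba^2+][F^-]^2
Precipitation begins when Q = Ksp. With [Ba^2+] = 0.034 M:
1.5 x 10^-6 = (0.034) × [F^-]^2
[F^-] = (1.5 x 10^-6 / 3.4 x 10^-2)^(1/2) = 6.6 × 10^-3 M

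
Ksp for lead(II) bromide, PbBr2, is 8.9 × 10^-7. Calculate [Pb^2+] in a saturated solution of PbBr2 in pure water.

PbBr2(s) ⇌ Pb^2+ + 2 Br^-
Ksp = [Pb^2+][Br^-]^2
If s mol/L of PbBr2 dissolves, [Pb^2+] = s and [Br^-] = 2s.
Substituting: Ksp = s(2s)^2 = 4s^3
s = (8.9 × 10^-7 / 4)^(1/3) = 6.06 × 10^-3 M
[Pb^2+] = s = 6.1 x 10^-3 M

[Pb^2+] ≈ 6.1 x 10^-3 M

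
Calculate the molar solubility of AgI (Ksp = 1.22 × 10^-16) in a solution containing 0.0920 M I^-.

s = 1.33 × 10^-15 M

AgI(s) ⇌ Ag^+ + I^-
Ksp = [Ag^+][I^-]
If s mol/L dissolves here, [Ag^+] = s, [I^-] = 0.0920 + s ≈ 0.0920 (Ksp is small, so little additional dissolves).
Ksp ≈ s × 0.0920
s = 1.33 × 10^-15 M
Check: s = 1.3 × 10^-15 ≪ 0.0920, so the approximation is valid.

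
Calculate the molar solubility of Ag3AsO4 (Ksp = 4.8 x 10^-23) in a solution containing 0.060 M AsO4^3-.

Ag3AsO4(s) ⇌ 3 Ag^+ + AsO4^3-
Ksp = [Ag^+]^3[AsO4^3-]
Let s be the molar solubility in this solution. [Ag^+] = 3s, [AsO4^3-] = 0.060 + s ≈ 0.060 (common-ion effect: AsO4^3- is already 0.060 M).
Ksp ≈ (3s)^3 × 0.060
s = 3.1 x 10^-8 M
Check: s = 3.1 × 10^-8 ≪ 0.060, so the approximation is valid.

3.1 x 10^-8 M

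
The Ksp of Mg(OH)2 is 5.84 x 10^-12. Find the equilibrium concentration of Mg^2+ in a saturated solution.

Mg(OH)2(s) ⇌ Mg^2+ + 2 OH^-
Ksp = [Mg^2+][OH^-]^2
For each mole of Mg(OH)2 that dissolves: [Mg^2+] = s, [OH^-] = 2s.
Substituting: Ksp = s(2s)^2 = 4s^3
s = (5.84 x 10^-12 / 4)^(1/3) = 1.134 × 10^-4 M
[Mg^2+] = s = 1.13 x 10^-4 M

[Mg^2+] = 1.13 × 10^-4 M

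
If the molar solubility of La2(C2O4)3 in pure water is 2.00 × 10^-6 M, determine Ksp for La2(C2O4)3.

La2(C2O4)3(s) ⇌ 2 La^3+ + 3 C2O4^2-
With molar solubility s: [La^3+] = 2s, [C2O4^2-] = 3s.
Ksp = [La^3+]^2[C2O4^2-]^3
Ksp = (2s)^2(3s)^3 = 108s^5
Ksp = 108 × (2.00 x 10^-6)^5 = 3.46 × 10^-27

Ksp = 3.46 × 10^-27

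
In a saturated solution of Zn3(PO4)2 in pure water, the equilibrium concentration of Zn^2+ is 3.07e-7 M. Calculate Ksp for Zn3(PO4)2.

Ksp = 1.21 × 10^-33

Zn3(PO4)2(s) ⇌ 3 Zn^2+(aq) + 2 PO4^3-(aq)
Stoichiometry gives [PO4^3-] = (2/3)[Zn^2+] = 2.047 x 10^-7 M.
Ksp = [Zn^2+]^3[PO4^3-]^2
Ksp = (3.07 x 10^-7)^3 × (2.047 x 10^-7)^2 = 1.21 × 10^-33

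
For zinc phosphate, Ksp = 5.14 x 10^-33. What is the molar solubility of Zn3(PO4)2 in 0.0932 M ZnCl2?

Zn3(PO4)2(s) ⇌ 3 Zn^2+(aq) + 2 PO4^3-(aq)
Ksp = [Zn^2+]^3[PO4^3-]^2
Let s = moles of Zn3(PO4)2 that dissolve per litre. [Zn^2+] = 0.0932 + 3s ≈ 0.0932, [PO4^3-] = 2s (Ksp is small, so little additional dissolves).
Ksp ≈ (0.0932)^3 × (2s)^2
s = 1.26 × 10^-15 M
Check: 3s = 3.8 x 10^-15 ≪ 0.0932, so the approximation is valid.

1.26 × 10^-15 M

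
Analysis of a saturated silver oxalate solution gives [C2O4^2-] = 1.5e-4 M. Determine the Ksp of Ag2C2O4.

Ag2C2O4(s) ⇌ 2 Ag^+(aq) + C2O4^2-(aq)
Stoichiometry gives [Ag^+] = (2/1)[C2O4^2-] = 3.00 × 10^-4 M.
Ksp = [Ag^+]^2[C2O4^2-]
Ksp = (3.00 × 10^-4)^2 × 1.5 × 10^-4 = 1.4 × 10^-11

Ksp = 1.4 × 10^-11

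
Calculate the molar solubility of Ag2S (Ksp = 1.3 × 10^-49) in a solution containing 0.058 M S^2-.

Ag2S(s) <=> 2 Ag^+(aq) + S^2-(aq)
Ksp = [Ag^+]^2[S^2-]
Let s = moles of Ag2S that dissolve per litre. [Ag^+] = 2s, [S^2-] = 0.058 + s ≈ 0.058 (since the S^2- already present dominates).
Ksp ≈ (2s)^2 × 0.058
s = 7.5 × 10^-25 M
Check: s = 7.5 × 10^-25 ≪ 0.058, so the approximation is valid.

s ≈ 7.5 × 10^-25 M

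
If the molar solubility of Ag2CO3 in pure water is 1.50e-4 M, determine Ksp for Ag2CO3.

Ag2CO3(s) <=> 2 Ag^+(aq) + CO3^2-(aq)
For each mole of Ag2CO3 that dissolves: [Ag^+] = 2s, [CO3^2-] = s.
Ksp = [Ag^+]^2[CO3^2-]
Ksp = (2s)^2s = 4s^3
With s = 1.50 × 10^-4: Ksp = 1.35 × 10^-11

1.35 x 10^-11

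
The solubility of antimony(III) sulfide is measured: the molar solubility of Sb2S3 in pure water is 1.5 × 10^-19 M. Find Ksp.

8.2e-93

Sb2S3(s) ⇌ 2 Sb^3+(aq) + 3 S^2-(aq)
With molar solubility s: [Sb^3+] = 2s, [S^2-] = 3s.
Ksp = [Sb^3+]^2[S^2-]^3
Substituting: Ksp = (2s)^2(3s)^3 = 108s^5
With s = 1.5 x 10^-19: Ksp = 8.2 × 10^-93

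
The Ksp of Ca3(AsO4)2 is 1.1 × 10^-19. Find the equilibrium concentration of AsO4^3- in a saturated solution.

Ca3(AsO4)2(s) <=> 3 Ca^2+(aq) + 2 AsO4^3-(aq)
Ksp = [Ca^2+]^3[AsO4^3-]^2
With molar solubility s: [Ca^2+] = 3s, [AsO4^3-] = 2s.
Substituting: Ksp = (3s)^3(2s)^2 = 108s^5
s^5 = 1.1 × 10^-19 / 108, so s = 6.33 × 10^-5 M
[AsO4^3-] = 2s = 1.3 x 10^-4 M

[AsO4^3-] ≈ 1.3e-4 M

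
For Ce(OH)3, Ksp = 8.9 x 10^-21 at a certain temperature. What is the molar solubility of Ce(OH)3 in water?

Ce(OH)3(s) ⇌ Ce^3+ + 3 OH^-
Ksp = [Ce^3+][OH^-]^3
With molar solubility s: [Ce^3+] = s, [OH^-] = 3s.
Substituting: Ksp = s(3s)^3 = 27s^4
s = (8.9 x 10^-21 / 27)^(1/4) = 4.3 × 10^-6 M

s = 4.3e-6 M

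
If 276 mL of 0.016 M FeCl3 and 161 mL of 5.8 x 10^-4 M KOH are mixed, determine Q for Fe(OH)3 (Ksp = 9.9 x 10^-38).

Total volume = 276 + 161 = 437 mL.
[Fe^3+] = 1.6 × 10^-2 × (276/437) = 1.01 x 10^-2 M
[OH^-] = 5.8 x 10^-4 × (161/437) = 2.14 × 10^-4 M
Fe(OH)3(s) ⇌ Fe^3+(aq) + 3 OH^-(aq), so Q = [Fe^3+][OH^-]^3
Q = (1.01 x 10^-2)(2.14 × 10^-4)^3 = 9.9 × 10^-14
Q > Ksp, so Fe(OH)3 will precipitate.

Q ≈ 9.9 × 10^-14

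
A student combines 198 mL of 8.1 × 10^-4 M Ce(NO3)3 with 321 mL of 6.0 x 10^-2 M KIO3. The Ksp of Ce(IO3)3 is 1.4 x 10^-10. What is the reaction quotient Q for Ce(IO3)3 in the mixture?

Total volume = 198 + 321 = 519 mL.
[Ce^3+] = 8.1 × 10^-4 × (198/519) = 3.09 × 10^-4 M
[IO3^-] = 6.0 × 10^-2 × (321/519) = 3.71 × 10^-2 M
Ce(IO3)3(s) <=> Ce^3+ + 3 IO3^-, so Q = [Ce^3+][IO3^-]^3
Q = (3.09 × 10^-4)(3.71 × 10^-2)^3 = 1.6 × 10^-8
Q > Ksp, so Ce(IO3)3 will precipitate.

1.6e-8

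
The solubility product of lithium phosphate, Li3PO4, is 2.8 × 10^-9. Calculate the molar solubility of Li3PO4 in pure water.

s = 3.2 × 10^-3 M

Li3PO4(s) ⇌ 3 Li^+(aq) + PO4^3-(aq)
Ksp = [Li^+]^3[PO4^3-]
If s mol/L of Li3PO4 dissolves, [Li^+] = 3s and [PO4^3-] = s.
Ksp = (3s)^3s = 27s^4
s = (2.8 × 10^-9 / 27)^(1/4) = 3.2 × 10^-3 M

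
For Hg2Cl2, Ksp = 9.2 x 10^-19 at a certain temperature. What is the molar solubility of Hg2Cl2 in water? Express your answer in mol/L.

s ≈ 6.1e-7 M

Hg2Cl2(s) ⇌ Hg2^2+ + 2 Cl^-
Ksp = [Hg2^2+][Cl^-]^2
With molar solubility s: [Hg2^2+] = s, [Cl^-] = 2s.
Substituting: Ksp = s(2s)^2 = 4s^3
s^3 = 9.2 x 10^-19 / 4, so s = 6.1 x 10^-7 M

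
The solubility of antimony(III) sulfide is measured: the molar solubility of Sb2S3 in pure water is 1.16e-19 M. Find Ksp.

Ksp ≈ 2.27e-93

Sb2S3(s) ⇌ 2 Sb^3+ + 3 S^2-
Let s = molar solubility. Then [Sb^3+] = 2s and [S^2-] = 3s.
Ksp = [Sb^3+]^2[S^2-]^3
Ksp = (2s)^2(3s)^3 = 108s^5
Ksp = 108 × (1.16 × 10^-19)^5 = 2.27 x 10^-93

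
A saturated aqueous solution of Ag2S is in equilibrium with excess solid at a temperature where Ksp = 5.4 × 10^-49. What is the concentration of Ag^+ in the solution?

1.0e-16 M

Ag2S(s) ⇌ 2 Ag^+ + S^2-
Ksp = [Ag^+]^2[S^2-]
For each mole of Ag2S that dissolves: [Ag^+] = 2s, [S^2-] = s.
Ksp = (2s)^2s = 4s^3
s^3 = 5.4 × 10^-49 / 4, so s = 5.13 × 10^-17 M
[Ag^+] = 2s = 1.0 x 10^-16 M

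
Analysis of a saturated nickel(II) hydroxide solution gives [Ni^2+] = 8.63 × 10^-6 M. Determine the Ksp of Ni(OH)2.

Ksp ≈ 2.57 × 10^-15

Ni(OH)2(s) ⇌ Ni^2+ + 2 OH^-
Stoichiometry gives [OH^-] = (2/1)[Ni^2+] = 1.726 × 10^-5 M.
Ksp = [Ni^2+][OH^-]^2
Ksp = 8.63 × 10^-6 × (1.726 x 10^-5)^2 = 2.57 x 10^-15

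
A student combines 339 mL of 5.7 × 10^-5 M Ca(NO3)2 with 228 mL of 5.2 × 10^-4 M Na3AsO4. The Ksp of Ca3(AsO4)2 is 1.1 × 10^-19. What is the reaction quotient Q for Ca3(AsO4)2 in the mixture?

Total volume = 339 + 228 = 567 mL.
[Ca^2+] = 5.7 x 10^-5 × (339/567) = 3.41 × 10^-5 M
[AsO4^3-] = 5.2 × 10^-4 × (228/567) = 2.09 × 10^-4 M
Ca3(AsO4)2(s) ⇌ 3 Ca^2+ + 2 AsO4^3-, so Q = [Ca^2+]^3[AsO4^3-]^2
Q = (3.41 × 10^-5)^3(2.09 x 10^-4)^2 = 1.7 × 10^-21
Q < Ksp, so no precipitate of Ca3(AsO4)2 forms.

Q ≈ 1.7e-21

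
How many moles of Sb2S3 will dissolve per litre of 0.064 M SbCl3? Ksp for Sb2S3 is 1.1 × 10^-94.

Sb2S3(s) ⇌ 2 Sb^3+(aq) + 3 S^2-(aq)
Ksp = [Sb^3+]^2[S^2-]^3
If s mol/L dissolves here, [Sb^3+] = 0.064 + 2s ≈ 0.064, [S^2-] = 3s (common-ion effect: Sb^3+ is already 0.064 M).
Ksp ≈ (0.064)^2 × (3s)^3
s = 1.0 x 10^-31 M
Check: 2s = 2.0 × 10^-31 ≪ 0.064, so the approximation is valid.

s = 1.0 × 10^-31 M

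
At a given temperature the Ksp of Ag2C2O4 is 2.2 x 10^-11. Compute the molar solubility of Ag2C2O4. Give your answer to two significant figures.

Ag2C2O4(s) <=> 2 Ag^+(aq) + C2O4^2-(aq)
Ksp = [Ag^+]^2[C2O4^2-]
If s mol/L of Ag2C2O4 dissolves, [Ag^+] = 2s and [C2O4^2-] = s.
Ksp = (2s)^2s = 4s^3
s^3 = 2.2 x 10^-11 / 4, so s = 1.8 × 10^-4 M

s = 1.8 × 10^-4 M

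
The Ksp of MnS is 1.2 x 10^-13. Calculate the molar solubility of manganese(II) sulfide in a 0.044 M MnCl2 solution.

MnS(s) ⇌ Mn^2+(aq) + S^2-(aq)
Ksp = [Mn^2+][S^2-]
Let s = moles of MnS that dissolve per litre. [Mn^2+] = 0.044 + s ≈ 0.044, [S^2-] = s (Ksp is small, so little additional dissolves).
Ksp ≈ 0.044 × s
s = 2.7 x 10^-12 M
Check: s = 2.7 × 10^-12 ≪ 0.044, so the approximation is valid.

s ≈ 2.7e-12 M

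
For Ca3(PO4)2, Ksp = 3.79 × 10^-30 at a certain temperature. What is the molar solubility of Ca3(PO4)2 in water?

s = 5.12 × 10^-7 M

Ca3(PO4)2(s) <=> 3 Ca^2+(aq) + 2 PO4^3-(aq)
Ksp = [Ca^2+]^3[PO4^3-]^2
For each mole of Ca3(PO4)2 that dissolves: [Ca^2+] = 3s, [PO4^3-] = 2s.
Substituting: Ksp = (3s)^3(2s)^2 = 108s^5
s^5 = 3.79 × 10^-30 / 108, so s = 5.12 x 10^-7 M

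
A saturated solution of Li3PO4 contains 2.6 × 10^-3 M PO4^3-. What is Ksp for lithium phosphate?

Li3PO4(s) ⇌ 3 Li^+ + PO4^3-
Stoichiometry gives [Li^+] = (3/1)[PO4^3-] = 7.80 × 10^-3 M.
Ksp = [Li^+]^3[PO4^3-]
Ksp = (7.80 x 10^-3)^3 × 2.6 × 10^-3 = 1.2 × 10^-9

1.2e-9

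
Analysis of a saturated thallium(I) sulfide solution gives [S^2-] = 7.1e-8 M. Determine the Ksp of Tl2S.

1.4e-21

Tl2S(s) ⇌ 2 Tl^+(aq) + S^2-(aq)
Stoichiometry gives [Tl^+] = (2/1)[S^2-] = 1.42 x 10^-7 M.
Ksp = [Tl^+]^2[S^2-]
Ksp = (1.42 × 10^-7)^2 × 7.1 × 10^-8 = 1.4 × 10^-21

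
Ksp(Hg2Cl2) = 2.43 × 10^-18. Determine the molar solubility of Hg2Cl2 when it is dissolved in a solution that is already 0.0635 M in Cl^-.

Hg2Cl2(s) ⇌ Hg2^2+(aq) + 2 Cl^-(aq)
Ksp = [Hg2^2+][Cl^-]^2
Let s = moles of Hg2Cl2 that dissolve per litre. [Hg2^2+] = s, [Cl^-] = 0.0635 + 2s ≈ 0.0635 (since the Cl^- already present dominates).
Ksp ≈ s × (0.0635)^2
s = 6.03 × 10^-16 M
Check: 2s = 1.2 × 10^-15 ≪ 0.0635, so the approximation is valid.

s = 6.03 x 10^-16 M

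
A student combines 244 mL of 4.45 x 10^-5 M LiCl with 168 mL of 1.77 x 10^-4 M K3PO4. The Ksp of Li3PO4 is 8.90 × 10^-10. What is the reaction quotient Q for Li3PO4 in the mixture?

1.32 x 10^-18

Total volume = 244 + 168 = 412 mL.
[Li^+] = 4.45 x 10^-5 × (244/412) = 2.635 × 10^-5 M
[PO4^3-] = 1.77 × 10^-4 × (168/412) = 7.217 × 10^-5 M
Li3PO4(s) <=> 3 Li^+(aq) + PO4^3-(aq), so Q = [Li^+]^3[PO4^3-]
Q = (2.635 x 10^-5)^3(7.217 × 10^-5) = 1.32 × 10^-18
Q < Ksp, so no precipitate of Li3PO4 forms.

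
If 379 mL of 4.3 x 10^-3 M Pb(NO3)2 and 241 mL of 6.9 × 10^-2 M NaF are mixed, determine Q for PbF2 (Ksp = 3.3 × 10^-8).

Q = 1.9e-6

Total volume = 379 + 241 = 620 mL.
[Pb^2+] = 4.3 x 10^-3 × (379/620) = 2.63 x 10^-3 M
[F^-] = 6.9 × 10^-2 × (241/620) = 2.68 x 10^-2 M
PbF2(s) ⇌ Pb^2+ + 2 F^-, so Q = [Pb^2+][F^-]^2
Q = (2.63 × 10^-3)(2.68 × 10^-2)^2 = 1.9 x 10^-6
Q > Ksp, so PbF2 will precipitate.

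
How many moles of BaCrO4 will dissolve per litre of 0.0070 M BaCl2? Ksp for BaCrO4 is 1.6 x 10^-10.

BaCrO4(s) ⇌ Ba^2+ + CrO4^2-
Ksp = [Ba^2+][CrO4^2-]
Let s be the molar solubility in this solution. [Ba^2+] = 0.0070 + s ≈ 0.0070, [CrO4^2-] = s (Ksp is small, so little additional dissolves).
Ksp ≈ 0.0070 × s
s = 2.3 × 10^-8 M
Check: s = 2.3 x 10^-8 ≪ 0.0070, so the approximation is valid.

s = 2.3e-8 M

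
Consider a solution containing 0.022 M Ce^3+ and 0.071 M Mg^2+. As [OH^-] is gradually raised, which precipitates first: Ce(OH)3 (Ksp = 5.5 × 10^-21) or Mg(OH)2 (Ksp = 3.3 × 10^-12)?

Each salt begins to precipitate when Q = Ksp, i.e. when [OH^-] reaches its threshold.
For Ce(OH)3: 5.5 × 10^-21 = 0.022 × [OH^-]^3  ⇒  [OH^-] = 6.3 × 10^-7 M.
For Mg(OH)2: 3.3 × 10^-12 = 0.071 × [OH^-]^2  ⇒  [OH^-] = 6.8 x 10^-6 M.
The salt with the lower threshold [OH^-] precipitates first: Ce(OH)3.

Ce(OH)3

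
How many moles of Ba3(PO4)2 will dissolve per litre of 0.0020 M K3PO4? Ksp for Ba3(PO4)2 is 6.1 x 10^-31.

s = 1.8 × 10^-9 M

Ba3(PO4)2(s) <=> 3 Ba^2+ + 2 PO4^3-
Ksp = [Ba^2+]^3[PO4^3-]^2
If s mol/L dissolves here, [Ba^2+] = 3s, [PO4^3-] = 0.0020 + 2s ≈ 0.0020 (common-ion effect: PO4^3- is already 0.0020 M).
Ksp ≈ (3s)^3 × (0.0020)^2
s = 1.8 × 10^-9 M
Check: 2s = 3.6 × 10^-9 ≪ 0.0020, so the approximation is valid.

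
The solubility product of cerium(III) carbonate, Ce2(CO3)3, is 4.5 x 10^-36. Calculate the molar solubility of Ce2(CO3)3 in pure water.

3.3 × 10^-8 M

Ce2(CO3)3(s) ⇌ 2 Ce^3+(aq) + 3 CO3^2-(aq)
Ksp = [Ce^3+]^2[CO3^2-]^3
With molar solubility s: [Ce^3+] = 2s, [CO3^2-] = 3s.
Substituting: Ksp = (2s)^2(3s)^3 = 108s^5
s^5 = 4.5 x 10^-36 / 108, so s = 3.3 x 10^-8 M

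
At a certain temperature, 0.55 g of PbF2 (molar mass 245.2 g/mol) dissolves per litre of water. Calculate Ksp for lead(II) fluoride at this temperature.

Molar solubility s = (5.5 × 10^-1 g/L) / (245.2 g/mol) = 2.24 x 10^-3 M.
PbF2(s) <=> Pb^2+(aq) + 2 F^-(aq)
With molar solubility s: [Pb^2+] = s, [F^-] = 2s.
Ksp = [Pb^2+][F^-]^2
Substituting: Ksp = s(2s)^2 = 4s^3
With s = 2.24 × 10^-3: Ksp = 4.5 × 10^-8

Ksp = 4.5 × 10^-8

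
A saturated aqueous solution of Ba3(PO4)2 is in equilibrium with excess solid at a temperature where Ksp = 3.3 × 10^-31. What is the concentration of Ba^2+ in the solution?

Ba3(PO4)2(s) <=> 3 Ba^2+(aq) + 2 PO4^3-(aq)
Ksp = [Ba^2+]^3[PO4^3-]^2
Let s = molar solubility. Then [Ba^2+] = 3s and [PO4^3-] = 2s.
So Ksp = (3s)^3 × (2s)^2 = 108s^5
Solving, s = (3.3 × 10^-31/108)^(1/5) = 3.14 × 10^-7 M
[Ba^2+] = 3s = 9.4 × 10^-7 M

[Ba^2+] = 9.4 × 10^-7 M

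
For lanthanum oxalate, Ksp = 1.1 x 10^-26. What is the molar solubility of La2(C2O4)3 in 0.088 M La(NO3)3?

La2(C2O4)3(s) <=> 2 La^3+(aq) + 3 C2O4^2-(aq)
Ksp = [La^3+]^2[C2O4^2-]^3
Let s = moles of La2(C2O4)3 that dissolve per litre. [La^3+] = 0.088 + 2s ≈ 0.088, [C2O4^2-] = 3s (common-ion effect: La^3+ is already 0.088 M).
Ksp ≈ (0.088)^2 × (3s)^3
s = 3.7 × 10^-9 M
Check: 2s = 7.5 × 10^-9 ≪ 0.088, so the approximation is valid.

s = 3.7e-9 M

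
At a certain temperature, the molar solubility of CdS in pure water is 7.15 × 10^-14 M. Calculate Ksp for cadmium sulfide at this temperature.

CdS(s) ⇌ Cd^2+ + S^2-
Let s = molar solubility. Then [Cd^2+] = s and [S^2-] = s.
Ksp = [Cd^2+][S^2-]
Ksp = s × s = s^2
With s = 7.15 × 10^-14: Ksp = 5.11 x 10^-27

5.11 × 10^-27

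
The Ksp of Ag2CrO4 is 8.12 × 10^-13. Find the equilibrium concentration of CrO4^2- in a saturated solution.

Ag2CrO4(s) ⇌ 2 Ag^+(aq) + CrO4^2-(aq)
Ksp = [Ag^+]^2[CrO4^2-]
With molar solubility s: [Ag^+] = 2s, [CrO4^2-] = s.
Ksp = (2s)^2s = 4s^3
s^3 = 8.12 × 10^-13 / 4, so s = 5.877 × 10^-5 M
[CrO4^2-] = s = 5.88 x 10^-5 M

[CrO4^2-] ≈ 5.88 × 10^-5 M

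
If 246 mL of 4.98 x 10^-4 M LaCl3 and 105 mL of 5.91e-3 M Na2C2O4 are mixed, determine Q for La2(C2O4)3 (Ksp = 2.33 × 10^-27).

Total volume = 246 + 105 = 351 mL.
[La^3+] = 4.98 × 10^-4 × (246/351) = 3.490 × 10^-4 M
[C2O4^2-] = 5.91 × 10^-3 × (105/351) = 1.768 × 10^-3 M
La2(C2O4)3(s) <=> 2 La^3+(aq) + 3 C2O4^2-(aq), so Q = [La^3+]^2[C2O4^2-]^3
Q = (3.490 x 10^-4)^2(1.768 × 10^-3)^3 = 6.73 × 10^-16
Q > Ksp, so La2(C2O4)3 will precipitate.

Q ≈ 6.73 × 10^-16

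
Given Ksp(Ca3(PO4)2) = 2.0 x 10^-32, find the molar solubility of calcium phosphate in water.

Ca3(PO4)2(s) ⇌ 3 Ca^2+ + 2 PO4^3-
Ksp = [Ca^2+]^3[PO4^3-]^2
Let s = molar solubility. Then [Ca^2+] = 3s and [PO4^3-] = 2s.
Substituting: Ksp = (3s)^3(2s)^2 = 108s^5
s^5 = 2.0 x 10^-32 / 108, so s = 1.8 × 10^-7 M

1.8e-7 M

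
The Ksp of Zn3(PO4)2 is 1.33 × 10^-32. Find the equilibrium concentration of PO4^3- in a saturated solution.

Zn3(PO4)2(s) <=> 3 Zn^2+(aq) + 2 PO4^3-(aq)
Ksp = [Zn^2+]^3[PO4^3-]^2
For each mole of Zn3(PO4)2 that dissolves: [Zn^2+] = 3s, [PO4^3-] = 2s.
Ksp = (3s)^3(2s)^2 = 108s^5
s = (1.33 × 10^-32 / 108)^(1/5) = 1.652 x 10^-7 M
[PO4^3-] = 2s = 3.30 × 10^-7 M

[PO4^3-] = 3.30 × 10^-7 M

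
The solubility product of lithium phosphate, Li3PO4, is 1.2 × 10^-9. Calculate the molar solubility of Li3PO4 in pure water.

2.6 × 10^-3 M

Li3PO4(s) ⇌ 3 Li^+ + PO4^3-
Ksp = [Li^+]^3[PO4^3-]
Let s = molar solubility. Then [Li^+] = 3s and [PO4^3-] = s.
Ksp = (3s)^3s = 27s^4
s^4 = 1.2 × 10^-9 / 27, so s = 2.6 × 10^-3 M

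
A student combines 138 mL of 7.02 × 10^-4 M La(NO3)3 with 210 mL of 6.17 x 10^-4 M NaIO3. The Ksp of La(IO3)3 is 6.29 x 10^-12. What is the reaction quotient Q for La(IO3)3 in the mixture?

Total volume = 138 + 210 = 348 mL.
[La^3+] = 7.02 × 10^-4 × (138/348) = 2.784 x 10^-4 M
[IO3^-] = 6.17 x 10^-4 × (210/348) = 3.723 × 10^-4 M
La(IO3)3(s) ⇌ La^3+(aq) + 3 IO3^-(aq), so Q = [La^3+][IO3^-]^3
Q = (2.784 × 10^-4)(3.723 x 10^-4)^3 = 1.44 × 10^-14
Q < Ksp, so no precipitate of La(IO3)3 forms.

1.44 x 10^-14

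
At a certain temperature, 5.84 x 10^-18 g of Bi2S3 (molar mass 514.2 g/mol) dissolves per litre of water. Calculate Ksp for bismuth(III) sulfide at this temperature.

Molar solubility s = (5.84 × 10^-18 g/L) / (514.2 g/mol) = 1.136 × 10^-20 M.
Bi2S3(s) ⇌ 2 Bi^3+(aq) + 3 S^2-(aq)
If s mol/L of Bi2S3 dissolves, [Bi^3+] = 2s and [S^2-] = 3s.
Ksp = [Bi^3+]^2[S^2-]^3
So Ksp = (2s)^2 × (3s)^3 = 108s^5
With s = 1.136 × 10^-20: Ksp = 2.04 x 10^-98

Ksp = 2.04e-98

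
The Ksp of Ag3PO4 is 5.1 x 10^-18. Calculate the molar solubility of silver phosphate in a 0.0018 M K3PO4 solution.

4.7 × 10^-6 M

Ag3PO4(s) ⇌ 3 Ag^+ + PO4^3-
Ksp = [Ag^+]^3[PO4^3-]
Let s = moles of Ag3PO4 that dissolve per litre. [Ag^+] = 3s, [PO4^3-] = 0.0018 + s ≈ 0.0018 (since PO4^3- from K3PO4 dominates).
Ksp ≈ (3s)^3 × 0.0018
s = 4.7 x 10^-6 M
Check: s = 4.7 × 10^-6 ≪ 0.0018, so the approximation is valid.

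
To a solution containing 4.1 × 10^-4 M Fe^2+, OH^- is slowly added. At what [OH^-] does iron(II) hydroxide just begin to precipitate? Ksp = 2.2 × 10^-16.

Fe(OH)2(s) ⇌ Fe^2+ + 2 OH^-
Ksp = [Fe^2+][OH^-]^2
Precipitation begins when Q = Ksp. With [Fe^2+] = 4.1 × 10^-4 M:
2.2 × 10^-16 = (4.1 × 10^-4) × [OH^-]^2
[OH^-] = (2.2 × 10^-16 / 4.1 × 10^-4)^(1/2) = 7.3 × 10^-7 M

[OH^-] = 7.3e-7 M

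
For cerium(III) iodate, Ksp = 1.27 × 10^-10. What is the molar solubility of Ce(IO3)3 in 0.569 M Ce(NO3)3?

Ce(IO3)3(s) ⇌ Ce^3+(aq) + 3 IO3^-(aq)
Ksp = [Ce^3+][IO3^-]^3
Let s = moles of Ce(IO3)3 that dissolve per litre. [Ce^3+] = 0.569 + s ≈ 0.569, [IO3^-] = 3s (Ksp is small, so little additional dissolves).
Ksp ≈ 0.569 × (3s)^3
s = 2.02 × 10^-4 M
Check: s = 2.0 × 10^-4 ≪ 0.569, so the approximation is valid.

2.02 × 10^-4 M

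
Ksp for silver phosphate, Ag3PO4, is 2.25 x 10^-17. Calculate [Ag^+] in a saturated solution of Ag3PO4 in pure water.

Ag3PO4(s) ⇌ 3 Ag^+(aq) + PO4^3-(aq)
Ksp = [Ag^+]^3[PO4^3-]
If s mol/L of Ag3PO4 dissolves, [Ag^+] = 3s and [PO4^3-] = s.
Ksp = (3s)^3s = 27s^4
s = (2.25 x 10^-17 / 27)^(1/4) = 3.021 x 10^-5 M
[Ag^+] = 3s = 9.06 x 10^-5 M

9.06 x 10^-5 M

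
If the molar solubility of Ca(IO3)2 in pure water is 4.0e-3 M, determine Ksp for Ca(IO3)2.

Ca(IO3)2(s) ⇌ Ca^2+(aq) + 2 IO3^-(aq)
With molar solubility s: [Ca^2+] = s, [IO3^-] = 2s.
Ksp = [Ca^2+][IO3^-]^2
Substituting: Ksp = s(2s)^2 = 4s^3
Ksp = 4 × (4.0 x 10^-3)^3 = 2.6 x 10^-7

2.6e-7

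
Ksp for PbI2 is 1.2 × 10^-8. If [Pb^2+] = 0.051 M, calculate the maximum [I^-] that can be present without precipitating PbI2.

[I^-] ≈ 4.9 × 10^-4 M

PbI2(s) <=> Pb^2+ + 2 I^-
Ksp = [Pb^2+][I^-]^2
Precipitation begins when Q = Ksp. With [Pb^2+] = 0.051 M:
1.2 × 10^-8 = (0.051) × [I^-]^2
[I^-] = (1.2 × 10^-8 / 5.1 × 10^-2)^(1/2) = 4.9 × 10^-4 M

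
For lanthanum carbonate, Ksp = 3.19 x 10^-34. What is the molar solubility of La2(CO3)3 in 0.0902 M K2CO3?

s ≈ 3.30 × 10^-16 M

La2(CO3)3(s) ⇌ 2 La^3+(aq) + 3 CO3^2-(aq)
Ksp = [La^3+]^2[CO3^2-]^3
Let s be the molar solubility in this solution. [La^3+] = 2s, [CO3^2-] = 0.0902 + 3s ≈ 0.0902 (Ksp is small, so little additional dissolves).
Ksp ≈ (2s)^2 × (0.0902)^3
s = 3.30 × 10^-16 M
Check: 3s = 9.9 x 10^-16 ≪ 0.0902, so the approximation is valid.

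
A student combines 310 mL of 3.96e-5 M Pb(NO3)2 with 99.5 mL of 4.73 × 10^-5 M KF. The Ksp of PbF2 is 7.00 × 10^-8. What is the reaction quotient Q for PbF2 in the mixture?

Q = 3.96 x 10^-15

Total volume = 310 + 99.5 = 409.5 mL.
[Pb^2+] = 3.96 × 10^-5 × (310/409.5) = 2.998 × 10^-5 M
[F^-] = 4.73 x 10^-5 × (99.5/409.5) = 1.149 × 10^-5 M
PbF2(s) ⇌ Pb^2+ + 2 F^-, so Q = [Pb^2+][F^-]^2
Q = (2.998 x 10^-5)(1.149 × 10^-5)^2 = 3.96 × 10^-15
Q < Ksp, so no precipitate of PbF2 forms.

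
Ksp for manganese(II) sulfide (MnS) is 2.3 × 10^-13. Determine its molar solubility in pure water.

MnS(s) <=> Mn^2+ + S^2-
Ksp = [Mn^2+][S^2-]
For each mole of MnS that dissolves: [Mn^2+] = s, [S^2-] = s.
Ksp = s^2
s = √(2.3 × 10^-13) = 4.8 × 10^-7 M

s ≈ 4.8e-7 M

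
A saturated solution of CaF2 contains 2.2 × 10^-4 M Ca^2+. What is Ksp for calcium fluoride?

Ksp = 4.3e-11

CaF2(s) ⇌ Ca^2+ + 2 F^-
Stoichiometry gives [F^-] = (2/1)[Ca^2+] = 4.40 × 10^-4 M.
Ksp = [Ca^2+][F^-]^2
Ksp = 2.2 × 10^-4 × (4.40 × 10^-4)^2 = 4.3 × 10^-11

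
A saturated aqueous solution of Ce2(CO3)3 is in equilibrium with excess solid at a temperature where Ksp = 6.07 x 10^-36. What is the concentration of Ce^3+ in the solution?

7.10 x 10^-8 M

Ce2(CO3)3(s) <=> 2 Ce^3+(aq) + 3 CO3^2-(aq)
Ksp = [Ce^3+]^2[CO3^2-]^3
Let s = molar solubility. Then [Ce^3+] = 2s and [CO3^2-] = 3s.
Substituting: Ksp = (2s)^2(3s)^3 = 108s^5
s = (6.07 x 10^-36 / 108)^(1/5) = 3.548 × 10^-8 M
[Ce^3+] = 2s = 7.10 × 10^-8 M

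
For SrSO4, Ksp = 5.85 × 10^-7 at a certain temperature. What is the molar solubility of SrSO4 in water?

7.65e-4 M

SrSO4(s) <=> Sr^2+ + SO4^2-
Ksp = [Sr^2+][SO4^2-]
If s mol/L of SrSO4 dissolves, [Sr^2+] = s and [SO4^2-] = s.
Ksp = s × s = s^2
s = (5.85 × 10^-7)^(1/2) = 7.65 × 10^-4 M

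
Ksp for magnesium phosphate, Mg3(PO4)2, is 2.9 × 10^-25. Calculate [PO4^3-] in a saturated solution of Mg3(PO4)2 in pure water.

9.7e-6 M

Mg3(PO4)2(s) <=> 3 Mg^2+ + 2 PO4^3-
Ksp = [Mg^2+]^3[PO4^3-]^2
If s mol/L of Mg3(PO4)2 dissolves, [Mg^2+] = 3s and [PO4^3-] = 2s.
So Ksp = (3s)^3 × (2s)^2 = 108s^5
Solving, s = (2.9 × 10^-25/108)^(1/5) = 4.85 x 10^-6 M
[PO4^3-] = 2s = 9.7 × 10^-6 M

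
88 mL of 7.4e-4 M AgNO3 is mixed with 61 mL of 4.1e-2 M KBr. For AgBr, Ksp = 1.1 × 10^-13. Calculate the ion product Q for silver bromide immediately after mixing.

Total volume = 88 + 61 = 149 mL.
[Ag^+] = 7.4 x 10^-4 × (88/149) = 4.37 x 10^-4 M
[Br^-] = 4.1 x 10^-2 × (61/149) = 1.68 × 10^-2 M
AgBr(s) ⇌ Ag^+ + Br^-, so Q = [Ag^+][Br^-]
Q = (4.37 × 10^-4)(1.68 x 10^-2) = 7.3 x 10^-6
Q > Ksp, so AgBr will precipitate.

Q = 7.3 x 10^-6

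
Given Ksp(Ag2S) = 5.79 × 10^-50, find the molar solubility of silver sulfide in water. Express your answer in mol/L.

Ag2S(s) ⇌ 2 Ag^+(aq) + S^2-(aq)
Ksp = [Ag^+]^2[S^2-]
For each mole of Ag2S that dissolves: [Ag^+] = 2s, [S^2-] = s.
Substituting: Ksp = (2s)^2s = 4s^3
s^3 = 5.79 × 10^-50 / 4, so s = 2.44 × 10^-17 M

s = 2.44 × 10^-17 M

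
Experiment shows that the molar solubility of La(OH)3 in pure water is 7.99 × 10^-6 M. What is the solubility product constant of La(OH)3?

1.10 × 10^-19

La(OH)3(s) ⇌ La^3+(aq) + 3 OH^-(aq)
For each mole of La(OH)3 that dissolves: [La^3+] = s, [OH^-] = 3s.
Ksp = [La^3+][OH^-]^3
Ksp = s(3s)^3 = 27s^4
With s = 7.99 × 10^-6: Ksp = 1.10 × 10^-19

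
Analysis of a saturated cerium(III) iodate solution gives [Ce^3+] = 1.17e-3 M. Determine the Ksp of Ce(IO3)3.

Ce(IO3)3(s) ⇌ Ce^3+ + 3 IO3^-
Stoichiometry gives [IO3^-] = (3/1)[Ce^3+] = 3.510 x 10^-3 M.
Ksp = [Ce^3+][IO3^-]^3
Ksp = 1.17 × 10^-3 × (3.510 × 10^-3)^3 = 5.06 x 10^-11

Ksp = 5.06 × 10^-11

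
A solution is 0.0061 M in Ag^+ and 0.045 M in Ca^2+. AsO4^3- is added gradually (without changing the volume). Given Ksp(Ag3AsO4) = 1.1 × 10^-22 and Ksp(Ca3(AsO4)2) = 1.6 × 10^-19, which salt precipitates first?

Each salt begins to precipitate when Q = Ksp, i.e. when [AsO4^3-] reaches its threshold.
For Ag3AsO4: 1.1 × 10^-22 = (0.0061)^3 × [AsO4^3-]  ⇒  [AsO4^3-] = 4.8 × 10^-16 M.
For Ca3(AsO4)2: 1.6 × 10^-19 = (0.045)^3 × [AsO4^3-]^2  ⇒  [AsO4^3-] = 4.2 × 10^-8 M.
The salt with the lower threshold [AsO4^3-] precipitates first: Ag3AsO4.

Ag3AsO4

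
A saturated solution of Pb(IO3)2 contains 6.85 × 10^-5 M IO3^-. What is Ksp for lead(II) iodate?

Ksp = 1.61 x 10^-13

Pb(IO3)2(s) <=> Pb^2+ + 2 IO3^-
Stoichiometry gives [Pb^2+] = (1/2)[IO3^-] = 3.425 × 10^-5 M.
Ksp = [Pb^2+][IO3^-]^2
Ksp = 3.425 × 10^-5 × (6.85 × 10^-5)^2 = 1.61 × 10^-13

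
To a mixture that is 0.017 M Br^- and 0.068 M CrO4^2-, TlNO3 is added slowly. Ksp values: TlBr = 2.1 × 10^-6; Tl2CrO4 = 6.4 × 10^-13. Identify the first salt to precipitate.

Each salt begins to precipitate when Q = Ksp, i.e. when [Tl^+] reaches its threshold.
For TlBr: 2.1 × 10^-6 = 0.017 × [Tl^+]  ⇒  [Tl^+] = 1.2 x 10^-4 M.
For Tl2CrO4: 6.4 × 10^-13 = 0.068 × [Tl^+]^2  ⇒  [Tl^+] = 3.1 × 10^-6 M.
The salt with the lower threshold [Tl^+] precipitates first: Tl2CrO4.

Tl2CrO4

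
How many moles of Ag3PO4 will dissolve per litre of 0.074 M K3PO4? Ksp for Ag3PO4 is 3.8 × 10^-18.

Ag3PO4(s) <=> 3 Ag^+(aq) + PO4^3-(aq)
Ksp = [Ag^+]^3[PO4^3-]
Let s = moles of Ag3PO4 that dissolve per litre. [Ag^+] = 3s, [PO4^3-] = 0.074 + s ≈ 0.074 (since PO4^3- from K3PO4 dominates).
Ksp ≈ (3s)^3 × 0.074
s = 1.2 x 10^-6 M
Check: s = 1.2 × 10^-6 ≪ 0.074, so the approximation is valid.

1.2 × 10^-6 M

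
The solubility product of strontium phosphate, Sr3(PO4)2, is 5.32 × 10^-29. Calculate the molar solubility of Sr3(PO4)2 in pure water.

Sr3(PO4)2(s) ⇌ 3 Sr^2+ + 2 PO4^3-
Ksp = [Sr^2+]^3[PO4^3-]^2
For each mole of Sr3(PO4)2 that dissolves: [Sr^2+] = 3s, [PO4^3-] = 2s.
Substituting: Ksp = (3s)^3(2s)^2 = 108s^5
s^5 = 5.32 × 10^-29 / 108, so s = 8.68 x 10^-7 M

s = 8.68 x 10^-7 M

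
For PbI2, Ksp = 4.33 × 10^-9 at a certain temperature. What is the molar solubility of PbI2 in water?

PbI2(s) ⇌ Pb^2+ + 2 I^-
Ksp = [Pb^2+][I^-]^2
For each mole of PbI2 that dissolves: [Pb^2+] = s, [I^-] = 2s.
So Ksp = s × (2s)^2 = 4s^3
s = (4.33 × 10^-9 / 4)^(1/3) = 1.03 × 10^-3 M

s ≈ 1.03e-3 M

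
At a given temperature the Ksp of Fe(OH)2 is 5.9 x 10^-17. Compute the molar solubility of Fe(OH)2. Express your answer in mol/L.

Fe(OH)2(s) ⇌ Fe^2+(aq) + 2 OH^-(aq)
Ksp = [Fe^2+][OH^-]^2
Let s = molar solubility. Then [Fe^2+] = s and [OH^-] = 2s.
Ksp = s(2s)^2 = 4s^3
s^3 = 5.9 x 10^-17 / 4, so s = 2.5 x 10^-6 M

2.5 x 10^-6 M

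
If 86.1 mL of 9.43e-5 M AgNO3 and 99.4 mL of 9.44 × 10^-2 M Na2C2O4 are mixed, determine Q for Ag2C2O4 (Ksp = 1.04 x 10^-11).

Total volume = 86.1 + 99.4 = 185.5 mL.
[Ag^+] = 9.43 × 10^-5 × (86.1/185.5) = 4.377 × 10^-5 M
[C2O4^2-] = 9.44 × 10^-2 × (99.4/185.5) = 5.058 x 10^-2 M
Ag2C2O4(s) <=> 2 Ag^+(aq) + C2O4^2-(aq), so Q = [Ag^+]^2[C2O4^2-]
Q = (4.377 × 10^-5)^2(5.058 x 10^-2) = 9.69 x 10^-11
Q > Ksp, so Ag2C2O4 will precipitate.

Q = 9.69 × 10^-11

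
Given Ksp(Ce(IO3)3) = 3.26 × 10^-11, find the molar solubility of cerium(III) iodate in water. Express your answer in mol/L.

1.05 × 10^-3 M

Ce(IO3)3(s) <=> Ce^3+(aq) + 3 IO3^-(aq)
Ksp = [Ce^3+][IO3^-]^3
With molar solubility s: [Ce^3+] = s, [IO3^-] = 3s.
Ksp = s(3s)^3 = 27s^4
s^4 = 3.26 × 10^-11 / 27, so s = 1.05 x 10^-3 M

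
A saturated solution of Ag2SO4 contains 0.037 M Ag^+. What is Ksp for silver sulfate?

Ksp = 2.5 × 10^-5

Ag2SO4(s) <=> 2 Ag^+ + SO4^2-
Stoichiometry gives [SO4^2-] = (1/2)[Ag^+] = 1.85 × 10^-2 M.
Ksp = [Ag^+]^2[SO4^2-]
Ksp = (3.7 × 10^-2)^2 × 1.85 x 10^-2 = 2.5 x 10^-5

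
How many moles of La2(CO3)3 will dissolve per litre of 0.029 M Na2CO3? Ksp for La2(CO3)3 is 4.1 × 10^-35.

La2(CO3)3(s) <=> 2 La^3+(aq) + 3 CO3^2-(aq)
Ksp = [La^3+]^2[CO3^2-]^3
Let s be the molar solubility in this solution. [La^3+] = 2s, [CO3^2-] = 0.029 + 3s ≈ 0.029 (common-ion effect: CO3^2- is already 0.029 M).
Ksp ≈ (2s)^2 × (0.029)^3
s = 6.5 × 10^-16 M
Check: 3s = 1.9 × 10^-15 ≪ 0.029, so the approximation is valid.

s = 6.5 × 10^-16 M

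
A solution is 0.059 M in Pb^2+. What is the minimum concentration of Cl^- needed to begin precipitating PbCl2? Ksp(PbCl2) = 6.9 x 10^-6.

PbCl2(s) ⇌ Pb^2+(aq) + 2 Cl^-(aq)
Ksp = [Pb^2+][Cl^-]^2
Precipitation begins when Q = Ksp. With [Pb^2+] = 0.059 M:
6.9 x 10^-6 = (0.059) × [Cl^-]^2
[Cl^-] = (6.9 x 10^-6 / 5.9 x 10^-2)^(1/2) = 1.1 × 10^-2 M

[Cl^-] = 1.1 x 10^-2 M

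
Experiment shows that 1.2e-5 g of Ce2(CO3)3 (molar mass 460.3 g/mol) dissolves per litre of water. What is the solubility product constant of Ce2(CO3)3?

Ksp ≈ 1.3 × 10^-36

Molar solubility s = (1.2 × 10^-5 g/L) / (460.3 g/mol) = 2.61 x 10^-8 M.
Ce2(CO3)3(s) ⇌ 2 Ce^3+(aq) + 3 CO3^2-(aq)
With molar solubility s: [Ce^3+] = 2s, [CO3^2-] = 3s.
Ksp = [Ce^3+]^2[CO3^2-]^3
Ksp = (2s)^2(3s)^3 = 108s^5
With s = 2.61 × 10^-8: Ksp = 1.3 x 10^-36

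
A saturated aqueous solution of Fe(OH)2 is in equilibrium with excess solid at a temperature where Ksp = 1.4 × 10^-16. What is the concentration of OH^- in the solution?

Fe(OH)2(s) ⇌ Fe^2+(aq) + 2 OH^-(aq)
Ksp = [Fe^2+][OH^-]^2
If s mol/L of Fe(OH)2 dissolves, [Fe^2+] = s and [OH^-] = 2s.
So Ksp = s × (2s)^2 = 4s^3
s = (1.4 × 10^-16 / 4)^(1/3) = 3.27 × 10^-6 M
[OH^-] = 2s = 6.5 × 10^-6 M

[OH^-] ≈ 6.5 × 10^-6 M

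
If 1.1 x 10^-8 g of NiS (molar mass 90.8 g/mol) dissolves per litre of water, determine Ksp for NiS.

Ksp = 1.5 x 10^-20

Molar solubility s = (1.1 × 10^-8 g/L) / (90.8 g/mol) = 1.21 × 10^-10 M.
NiS(s) <=> Ni^2+(aq) + S^2-(aq)
With molar solubility s: [Ni^2+] = s, [S^2-] = s.
Ksp = [Ni^2+][S^2-]
Ksp = s^2
Ksp = (1.21 × 10^-10)^2 = 1.5 × 10^-20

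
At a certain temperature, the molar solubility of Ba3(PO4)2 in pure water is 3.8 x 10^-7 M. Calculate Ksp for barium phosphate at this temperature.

Ksp ≈ 8.6 x 10^-31

Ba3(PO4)2(s) ⇌ 3 Ba^2+(aq) + 2 PO4^3-(aq)
For each mole of Ba3(PO4)2 that dissolves: [Ba^2+] = 3s, [PO4^3-] = 2s.
Ksp = [Ba^2+]^3[PO4^3-]^2
Ksp = (3s)^3(2s)^2 = 108s^5
Ksp = 108 × (3.8 × 10^-7)^5 = 8.6 × 10^-31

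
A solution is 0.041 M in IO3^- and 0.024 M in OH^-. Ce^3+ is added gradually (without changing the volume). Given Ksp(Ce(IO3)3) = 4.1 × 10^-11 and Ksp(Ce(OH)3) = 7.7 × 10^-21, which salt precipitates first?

Ce(OH)3

Precipitation of each salt starts when its ion product equals its Ksp.
For Ce(IO3)3: 4.1 × 10^-11 = (0.041)^3 × [Ce^3+]  ⇒  [Ce^3+] = 5.9 × 10^-7 M.
For Ce(OH)3: 7.7 × 10^-21 = (0.024)^3 × [Ce^3+]  ⇒  [Ce^3+] = 5.6 × 10^-16 M.
The salt with the lower threshold [Ce^3+] precipitates first: Ce(OH)3.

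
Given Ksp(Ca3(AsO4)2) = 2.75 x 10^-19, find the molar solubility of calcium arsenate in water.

Ca3(AsO4)2(s) ⇌ 3 Ca^2+(aq) + 2 AsO4^3-(aq)
Ksp = [Ca^2+]^3[AsO4^3-]^2
If s mol/L of Ca3(AsO4)2 dissolves, [Ca^2+] = 3s and [AsO4^3-] = 2s.
Substituting: Ksp = (3s)^3(2s)^2 = 108s^5
Solving, s = (2.75 x 10^-19/108)^(1/5) = 7.61 × 10^-5 M

s ≈ 7.61 × 10^-5 M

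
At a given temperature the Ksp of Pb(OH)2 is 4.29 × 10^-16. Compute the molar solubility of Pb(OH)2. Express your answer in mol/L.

4.75 × 10^-6 M

Pb(OH)2(s) ⇌ Pb^2+ + 2 OH^-
Ksp = [Pb^2+][OH^-]^2
For each mole of Pb(OH)2 that dissolves: [Pb^2+] = s, [OH^-] = 2s.
So Ksp = s × (2s)^2 = 4s^3
s = (4.29 × 10^-16 / 4)^(1/3) = 4.75 × 10^-6 M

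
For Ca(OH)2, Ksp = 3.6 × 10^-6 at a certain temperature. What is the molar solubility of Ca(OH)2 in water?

s = 9.7 x 10^-3 M

Ca(OH)2(s) ⇌ Ca^2+(aq) + 2 OH^-(aq)
Ksp = [Ca^2+][OH^-]^2
If s mol/L of Ca(OH)2 dissolves, [Ca^2+] = s and [OH^-] = 2s.
Ksp = s(2s)^2 = 4s^3
Solving, s = (3.6 × 10^-6/4)^(1/3) = 9.7 x 10^-3 M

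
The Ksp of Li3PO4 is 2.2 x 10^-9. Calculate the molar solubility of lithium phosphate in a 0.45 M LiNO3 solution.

Li3PO4(s) <=> 3 Li^+ + PO4^3-
Ksp = [Li^+]^3[PO4^3-]
Let s be the molar solubility in this solution. [Li^+] = 0.45 + 3s ≈ 0.45, [PO4^3-] = s (common-ion effect: Li^+ is already 0.45 M).
Ksp ≈ (0.45)^3 × s
s = 2.4 × 10^-8 M
Check: 3s = 7.2 x 10^-8 ≪ 0.45, so the approximation is valid.

2.4 x 10^-8 M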